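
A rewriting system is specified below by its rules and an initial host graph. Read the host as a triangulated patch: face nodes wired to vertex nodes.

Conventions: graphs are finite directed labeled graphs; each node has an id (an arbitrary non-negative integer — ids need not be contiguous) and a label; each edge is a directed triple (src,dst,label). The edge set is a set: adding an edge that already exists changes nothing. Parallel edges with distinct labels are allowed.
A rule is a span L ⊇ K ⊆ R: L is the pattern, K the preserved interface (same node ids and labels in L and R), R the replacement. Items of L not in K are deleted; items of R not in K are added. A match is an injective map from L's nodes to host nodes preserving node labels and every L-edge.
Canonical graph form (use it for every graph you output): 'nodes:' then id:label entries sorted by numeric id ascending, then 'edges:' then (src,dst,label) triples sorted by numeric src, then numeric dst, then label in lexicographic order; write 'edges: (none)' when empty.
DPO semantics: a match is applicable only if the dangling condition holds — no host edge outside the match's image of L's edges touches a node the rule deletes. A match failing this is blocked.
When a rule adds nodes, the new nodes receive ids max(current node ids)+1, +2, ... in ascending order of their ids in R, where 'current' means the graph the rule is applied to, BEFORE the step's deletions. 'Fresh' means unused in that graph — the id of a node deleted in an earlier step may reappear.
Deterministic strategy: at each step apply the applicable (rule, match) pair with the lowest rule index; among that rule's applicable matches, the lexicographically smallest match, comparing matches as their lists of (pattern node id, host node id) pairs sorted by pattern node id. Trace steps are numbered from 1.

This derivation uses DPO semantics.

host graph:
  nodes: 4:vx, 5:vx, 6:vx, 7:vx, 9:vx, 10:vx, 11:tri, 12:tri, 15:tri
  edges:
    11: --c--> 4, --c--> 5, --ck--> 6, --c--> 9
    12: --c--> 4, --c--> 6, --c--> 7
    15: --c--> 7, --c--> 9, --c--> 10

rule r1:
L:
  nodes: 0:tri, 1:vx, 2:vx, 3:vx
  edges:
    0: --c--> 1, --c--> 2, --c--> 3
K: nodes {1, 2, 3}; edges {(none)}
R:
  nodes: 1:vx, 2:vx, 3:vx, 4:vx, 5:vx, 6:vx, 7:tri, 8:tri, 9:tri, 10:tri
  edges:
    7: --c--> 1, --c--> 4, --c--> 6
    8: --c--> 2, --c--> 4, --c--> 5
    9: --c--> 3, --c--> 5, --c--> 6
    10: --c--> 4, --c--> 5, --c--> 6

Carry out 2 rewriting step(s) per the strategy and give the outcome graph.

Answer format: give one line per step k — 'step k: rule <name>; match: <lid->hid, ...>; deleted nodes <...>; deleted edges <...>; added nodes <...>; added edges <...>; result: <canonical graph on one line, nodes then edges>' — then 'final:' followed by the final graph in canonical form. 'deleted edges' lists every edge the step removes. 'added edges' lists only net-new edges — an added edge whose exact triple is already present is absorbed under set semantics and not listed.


step 1: rule r1; match: 0->12, 1->4, 2->6, 3->7; deleted nodes 12; deleted edges (12,4,c); (12,6,c); (12,7,c); added nodes 16, 17, 18, 19, 20, 21, 22; added edges (19,4,c); (19,16,c); (19,18,c); (20,6,c); (20,16,c); (20,17,c); (21,7,c); (21,17,c); (21,18,c); (22,16,c); (22,17,c); (22,18,c); result: nodes: 4:vx, 5:vx, 6:vx, 7:vx, 9:vx, 10:vx, 11:tri, 15:tri, 16:vx, 17:vx, 18:vx, 19:tri, 20:tri, 21:tri, 22:tri edges: (11,4,c); (11,5,c); (11,6,ck); (11,9,c); (15,7,c); (15,9,c); (15,10,c); (19,4,c); (19,16,c); (19,18,c); (20,6,c); (20,16,c); (20,17,c); (21,7,c); (21,17,c); (21,18,c); (22,16,c); (22,17,c); (22,18,c)
step 2: rule r1; match: 0->15, 1->7, 2->9, 3->10; deleted nodes 15; deleted edges (15,7,c); (15,9,c); (15,10,c); added nodes 23, 24, 25, 26, 27, 28, 29; added edges (26,7,c); (26,23,c); (26,25,c); (27,9,c); (27,23,c); (27,24,c); (28,10,c); (28,24,c); (28,25,c); (29,23,c); (29,24,c); (29,25,c); result: nodes: 4:vx, 5:vx, 6:vx, 7:vx, 9:vx, 10:vx, 11:tri, 16:vx, 17:vx, 18:vx, 19:tri, 20:tri, 21:tri, 22:tri, 23:vx, 24:vx, 25:vx, 26:tri, 27:tri, 28:tri, 29:tri edges: (11,4,c); (11,5,c); (11,6,ck); (11,9,c); (19,4,c); (19,16,c); (19,18,c); (20,6,c); (20,16,c); (20,17,c); (21,7,c); (21,17,c); (21,18,c); (22,16,c); (22,17,c); (22,18,c); (26,7,c); (26,23,c); (26,25,c); (27,9,c); (27,23,c); (27,24,c); (28,10,c); (28,24,c); (28,25,c); (29,23,c); (29,24,c); (29,25,c)
final:
nodes: 4:vx, 5:vx, 6:vx, 7:vx, 9:vx, 10:vx, 11:tri, 16:vx, 17:vx, 18:vx, 19:tri, 20:tri, 21:tri, 22:tri, 23:vx, 24:vx, 25:vx, 26:tri, 27:tri, 28:tri, 29:tri
edges: (11,4,c); (11,5,c); (11,6,ck); (11,9,c); (19,4,c); (19,16,c); (19,18,c); (20,6,c); (20,16,c); (20,17,c); (21,7,c); (21,17,c); (21,18,c); (22,16,c); (22,17,c); (22,18,c); (26,7,c); (26,23,c); (26,25,c); (27,9,c); (27,23,c); (27,24,c); (28,10,c); (28,24,c); (28,25,c); (29,23,c); (29,24,c); (29,25,c)


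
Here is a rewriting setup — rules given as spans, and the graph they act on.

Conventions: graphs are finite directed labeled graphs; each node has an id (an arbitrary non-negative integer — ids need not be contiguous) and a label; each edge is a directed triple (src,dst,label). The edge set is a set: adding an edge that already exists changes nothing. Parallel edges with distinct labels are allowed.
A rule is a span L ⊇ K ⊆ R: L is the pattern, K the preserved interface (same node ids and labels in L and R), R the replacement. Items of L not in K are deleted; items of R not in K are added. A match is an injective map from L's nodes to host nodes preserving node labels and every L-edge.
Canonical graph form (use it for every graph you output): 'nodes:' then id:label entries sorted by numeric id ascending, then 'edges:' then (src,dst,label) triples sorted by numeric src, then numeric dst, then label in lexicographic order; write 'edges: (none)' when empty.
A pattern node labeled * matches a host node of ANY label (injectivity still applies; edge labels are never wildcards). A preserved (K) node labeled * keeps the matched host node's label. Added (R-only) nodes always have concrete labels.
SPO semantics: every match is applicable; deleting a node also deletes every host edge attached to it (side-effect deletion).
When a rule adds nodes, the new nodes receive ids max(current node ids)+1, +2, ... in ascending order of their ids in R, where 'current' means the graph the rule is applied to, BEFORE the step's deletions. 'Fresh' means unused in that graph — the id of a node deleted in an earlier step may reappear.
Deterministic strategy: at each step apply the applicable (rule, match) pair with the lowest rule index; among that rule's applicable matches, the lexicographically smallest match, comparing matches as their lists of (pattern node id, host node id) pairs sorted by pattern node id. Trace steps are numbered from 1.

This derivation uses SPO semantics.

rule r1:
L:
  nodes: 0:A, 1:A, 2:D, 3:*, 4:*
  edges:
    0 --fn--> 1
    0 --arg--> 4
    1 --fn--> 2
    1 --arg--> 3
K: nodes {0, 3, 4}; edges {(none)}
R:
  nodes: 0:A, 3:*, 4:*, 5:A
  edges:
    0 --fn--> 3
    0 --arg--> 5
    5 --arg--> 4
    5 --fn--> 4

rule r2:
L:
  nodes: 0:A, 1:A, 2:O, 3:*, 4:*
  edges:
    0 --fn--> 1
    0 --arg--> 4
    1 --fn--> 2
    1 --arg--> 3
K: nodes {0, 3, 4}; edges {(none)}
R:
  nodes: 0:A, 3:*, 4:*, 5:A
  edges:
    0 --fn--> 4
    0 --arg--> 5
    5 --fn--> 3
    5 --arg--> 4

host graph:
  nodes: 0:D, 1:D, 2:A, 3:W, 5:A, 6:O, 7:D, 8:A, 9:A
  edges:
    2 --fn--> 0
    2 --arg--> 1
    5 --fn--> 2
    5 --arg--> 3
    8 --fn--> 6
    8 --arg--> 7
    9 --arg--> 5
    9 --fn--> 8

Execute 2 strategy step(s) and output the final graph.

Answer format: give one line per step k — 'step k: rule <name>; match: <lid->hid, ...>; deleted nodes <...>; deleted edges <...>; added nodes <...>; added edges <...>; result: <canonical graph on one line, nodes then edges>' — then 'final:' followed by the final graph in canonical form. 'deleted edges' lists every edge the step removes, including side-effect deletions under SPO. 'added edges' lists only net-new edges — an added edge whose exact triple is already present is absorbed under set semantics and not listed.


step 1: rule r1; match: 0->5, 1->2, 2->0, 3->1, 4->3; deleted nodes 0, 2; deleted edges (2,0,fn); (2,1,arg); (5,2,fn); (5,3,arg); added nodes 10; added edges (5,1,fn); (5,10,arg); (10,3,arg); (10,3,fn); result: nodes: 1:D, 3:W, 5:A, 6:O, 7:D, 8:A, 9:A, 10:A edges: (5,1,fn); (5,10,arg); (8,6,fn); (8,7,arg); (9,5,arg); (9,8,fn); (10,3,arg); (10,3,fn)
step 2: rule r2; match: 0->9, 1->8, 2->6, 3->7, 4->5; deleted nodes 6, 8; deleted edges (8,6,fn); (8,7,arg); (9,5,arg); (9,8,fn); added nodes 11; added edges (9,5,fn); (9,11,arg); (11,5,arg); (11,7,fn); result: nodes: 1:D, 3:W, 5:A, 7:D, 9:A, 10:A, 11:A edges: (5,1,fn); (5,10,arg); (9,5,fn); (9,11,arg); (10,3,arg); (10,3,fn); (11,5,arg); (11,7,fn)
final:
nodes: 1:D, 3:W, 5:A, 7:D, 9:A, 10:A, 11:A
edges: (5,1,fn); (5,10,arg); (9,5,fn); (9,11,arg); (10,3,arg); (10,3,fn); (11,5,arg); (11,7,fn)


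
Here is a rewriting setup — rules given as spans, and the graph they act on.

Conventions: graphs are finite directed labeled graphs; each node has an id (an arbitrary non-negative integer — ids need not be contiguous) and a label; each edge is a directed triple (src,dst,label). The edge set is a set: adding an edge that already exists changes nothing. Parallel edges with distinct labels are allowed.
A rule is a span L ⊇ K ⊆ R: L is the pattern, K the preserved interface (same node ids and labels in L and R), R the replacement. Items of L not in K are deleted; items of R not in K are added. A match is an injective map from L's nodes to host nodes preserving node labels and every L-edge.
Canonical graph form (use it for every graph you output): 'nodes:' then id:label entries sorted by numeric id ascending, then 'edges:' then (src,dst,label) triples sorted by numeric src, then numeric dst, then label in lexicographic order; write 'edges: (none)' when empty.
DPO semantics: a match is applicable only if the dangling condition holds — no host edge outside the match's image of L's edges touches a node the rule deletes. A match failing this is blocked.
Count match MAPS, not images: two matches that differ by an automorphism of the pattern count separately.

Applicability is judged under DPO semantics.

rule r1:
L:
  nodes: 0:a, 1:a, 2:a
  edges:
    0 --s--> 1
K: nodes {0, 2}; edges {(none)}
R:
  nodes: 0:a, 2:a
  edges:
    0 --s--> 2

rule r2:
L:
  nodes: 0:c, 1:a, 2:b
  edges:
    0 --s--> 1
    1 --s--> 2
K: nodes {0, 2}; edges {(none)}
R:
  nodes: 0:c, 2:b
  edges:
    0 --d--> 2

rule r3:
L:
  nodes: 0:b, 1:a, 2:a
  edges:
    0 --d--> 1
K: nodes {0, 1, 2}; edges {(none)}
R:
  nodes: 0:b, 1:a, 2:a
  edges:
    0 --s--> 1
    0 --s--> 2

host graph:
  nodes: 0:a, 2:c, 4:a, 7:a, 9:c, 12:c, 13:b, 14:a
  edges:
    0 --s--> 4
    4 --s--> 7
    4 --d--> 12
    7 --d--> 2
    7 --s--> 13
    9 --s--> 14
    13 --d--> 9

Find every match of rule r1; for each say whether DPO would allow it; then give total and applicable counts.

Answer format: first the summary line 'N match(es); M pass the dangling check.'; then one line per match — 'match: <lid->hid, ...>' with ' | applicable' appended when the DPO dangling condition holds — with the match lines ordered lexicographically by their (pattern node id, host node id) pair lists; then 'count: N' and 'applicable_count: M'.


4 match(es); 0 pass the dangling check.
match: 0->0, 1->4, 2->7
match: 0->0, 1->4, 2->14
match: 0->4, 1->7, 2->0
match: 0->4, 1->7, 2->14
count: 4
applicable_count: 0


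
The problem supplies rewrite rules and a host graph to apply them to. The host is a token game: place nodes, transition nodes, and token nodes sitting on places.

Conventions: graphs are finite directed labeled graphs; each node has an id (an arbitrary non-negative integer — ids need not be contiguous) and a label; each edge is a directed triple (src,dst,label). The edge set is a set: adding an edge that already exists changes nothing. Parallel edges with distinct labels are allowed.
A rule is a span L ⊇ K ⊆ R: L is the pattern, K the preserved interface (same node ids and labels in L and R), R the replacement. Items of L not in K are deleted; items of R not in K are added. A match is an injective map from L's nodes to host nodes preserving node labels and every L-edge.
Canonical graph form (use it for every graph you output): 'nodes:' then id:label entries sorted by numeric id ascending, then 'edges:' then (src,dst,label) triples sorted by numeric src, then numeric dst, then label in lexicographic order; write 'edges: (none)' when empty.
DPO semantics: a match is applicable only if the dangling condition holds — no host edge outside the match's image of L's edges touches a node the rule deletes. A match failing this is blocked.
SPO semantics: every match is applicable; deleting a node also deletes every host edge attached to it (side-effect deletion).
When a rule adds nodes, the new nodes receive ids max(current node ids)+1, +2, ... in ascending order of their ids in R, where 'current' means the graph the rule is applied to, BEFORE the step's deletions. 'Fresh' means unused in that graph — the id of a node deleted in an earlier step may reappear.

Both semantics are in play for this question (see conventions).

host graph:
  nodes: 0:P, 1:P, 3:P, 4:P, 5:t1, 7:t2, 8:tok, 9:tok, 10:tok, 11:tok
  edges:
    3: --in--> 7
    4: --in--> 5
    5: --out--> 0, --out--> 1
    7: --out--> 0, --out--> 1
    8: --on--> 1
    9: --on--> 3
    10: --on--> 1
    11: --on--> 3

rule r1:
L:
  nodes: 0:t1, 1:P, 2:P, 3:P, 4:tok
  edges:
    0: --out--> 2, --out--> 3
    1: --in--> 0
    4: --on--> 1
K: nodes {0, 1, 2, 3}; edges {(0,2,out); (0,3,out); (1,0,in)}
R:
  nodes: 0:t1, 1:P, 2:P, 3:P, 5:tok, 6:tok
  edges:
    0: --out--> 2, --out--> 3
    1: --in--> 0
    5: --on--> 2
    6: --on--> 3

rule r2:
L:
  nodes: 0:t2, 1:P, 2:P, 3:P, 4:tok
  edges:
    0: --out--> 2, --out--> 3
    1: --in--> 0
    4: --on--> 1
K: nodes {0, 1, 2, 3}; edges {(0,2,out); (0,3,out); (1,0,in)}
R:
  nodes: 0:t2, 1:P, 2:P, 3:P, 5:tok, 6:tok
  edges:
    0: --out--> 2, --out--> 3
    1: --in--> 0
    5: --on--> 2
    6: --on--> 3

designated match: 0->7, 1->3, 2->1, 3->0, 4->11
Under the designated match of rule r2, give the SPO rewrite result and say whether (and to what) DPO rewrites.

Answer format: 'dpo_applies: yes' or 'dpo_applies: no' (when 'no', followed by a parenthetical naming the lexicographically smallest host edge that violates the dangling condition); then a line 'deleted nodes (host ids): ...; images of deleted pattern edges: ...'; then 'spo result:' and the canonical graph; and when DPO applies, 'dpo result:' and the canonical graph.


dpo_applies: yes
deleted nodes (host ids): 11; images of deleted pattern edges: (11,3,on)
spo result:
nodes: 0:P, 1:P, 3:P, 4:P, 5:t1, 7:t2, 8:tok, 9:tok, 10:tok, 12:tok, 13:tok
edges: (3,7,in); (4,5,in); (5,0,out); (5,1,out); (7,0,out); (7,1,out); (8,1,on); (9,3,on); (10,1,on); (12,1,on); (13,0,on)
dpo result:
nodes: 0:P, 1:P, 3:P, 4:P, 5:t1, 7:t2, 8:tok, 9:tok, 10:tok, 12:tok, 13:tok
edges: (3,7,in); (4,5,in); (5,0,out); (5,1,out); (7,0,out); (7,1,out); (8,1,on); (9,3,on); (10,1,on); (12,1,on); (13,0,on)


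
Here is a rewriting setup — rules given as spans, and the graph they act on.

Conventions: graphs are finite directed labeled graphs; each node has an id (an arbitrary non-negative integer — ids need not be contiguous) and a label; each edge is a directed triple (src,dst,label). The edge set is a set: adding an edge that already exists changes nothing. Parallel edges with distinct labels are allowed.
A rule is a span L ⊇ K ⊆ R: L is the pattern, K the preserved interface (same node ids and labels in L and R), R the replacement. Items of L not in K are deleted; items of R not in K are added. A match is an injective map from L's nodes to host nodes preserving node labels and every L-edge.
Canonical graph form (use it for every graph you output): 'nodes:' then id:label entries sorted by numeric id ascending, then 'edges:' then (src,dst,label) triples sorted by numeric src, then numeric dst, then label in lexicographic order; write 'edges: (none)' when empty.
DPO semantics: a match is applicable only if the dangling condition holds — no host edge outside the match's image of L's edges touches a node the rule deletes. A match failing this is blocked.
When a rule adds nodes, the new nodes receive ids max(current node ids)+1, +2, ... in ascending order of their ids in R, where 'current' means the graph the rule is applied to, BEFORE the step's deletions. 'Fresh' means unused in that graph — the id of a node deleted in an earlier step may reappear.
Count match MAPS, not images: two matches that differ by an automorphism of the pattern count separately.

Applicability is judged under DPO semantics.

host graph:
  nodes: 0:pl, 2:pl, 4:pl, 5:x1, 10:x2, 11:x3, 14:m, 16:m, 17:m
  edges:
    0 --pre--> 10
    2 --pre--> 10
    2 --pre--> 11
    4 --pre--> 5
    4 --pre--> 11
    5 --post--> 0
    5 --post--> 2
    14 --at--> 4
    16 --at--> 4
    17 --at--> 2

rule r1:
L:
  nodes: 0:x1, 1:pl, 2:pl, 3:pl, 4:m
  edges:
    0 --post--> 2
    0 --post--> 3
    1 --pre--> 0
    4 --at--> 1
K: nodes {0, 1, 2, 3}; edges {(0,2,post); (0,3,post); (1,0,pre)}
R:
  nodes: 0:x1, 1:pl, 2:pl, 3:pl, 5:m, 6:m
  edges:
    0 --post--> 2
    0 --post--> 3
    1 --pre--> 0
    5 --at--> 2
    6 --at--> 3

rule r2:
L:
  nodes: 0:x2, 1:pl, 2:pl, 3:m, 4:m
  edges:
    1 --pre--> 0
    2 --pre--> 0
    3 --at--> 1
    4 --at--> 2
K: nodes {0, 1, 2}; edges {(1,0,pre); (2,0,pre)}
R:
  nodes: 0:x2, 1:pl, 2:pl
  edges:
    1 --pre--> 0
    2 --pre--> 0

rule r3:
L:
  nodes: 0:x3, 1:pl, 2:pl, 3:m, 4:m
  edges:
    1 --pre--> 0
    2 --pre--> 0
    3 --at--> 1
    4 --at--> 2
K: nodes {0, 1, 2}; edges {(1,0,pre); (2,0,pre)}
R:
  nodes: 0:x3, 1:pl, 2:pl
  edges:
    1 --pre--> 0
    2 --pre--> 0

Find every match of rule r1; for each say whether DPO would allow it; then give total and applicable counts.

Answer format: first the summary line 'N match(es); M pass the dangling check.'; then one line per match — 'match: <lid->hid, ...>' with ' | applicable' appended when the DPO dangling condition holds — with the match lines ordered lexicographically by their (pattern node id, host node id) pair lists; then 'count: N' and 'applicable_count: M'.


4 match(es); 4 pass the dangling check.
match: 0->5, 1->4, 2->0, 3->2, 4->14 | applicable
match: 0->5, 1->4, 2->0, 3->2, 4->16 | applicable
match: 0->5, 1->4, 2->2, 3->0, 4->14 | applicable
match: 0->5, 1->4, 2->2, 3->0, 4->16 | applicable
count: 4
applicable_count: 4


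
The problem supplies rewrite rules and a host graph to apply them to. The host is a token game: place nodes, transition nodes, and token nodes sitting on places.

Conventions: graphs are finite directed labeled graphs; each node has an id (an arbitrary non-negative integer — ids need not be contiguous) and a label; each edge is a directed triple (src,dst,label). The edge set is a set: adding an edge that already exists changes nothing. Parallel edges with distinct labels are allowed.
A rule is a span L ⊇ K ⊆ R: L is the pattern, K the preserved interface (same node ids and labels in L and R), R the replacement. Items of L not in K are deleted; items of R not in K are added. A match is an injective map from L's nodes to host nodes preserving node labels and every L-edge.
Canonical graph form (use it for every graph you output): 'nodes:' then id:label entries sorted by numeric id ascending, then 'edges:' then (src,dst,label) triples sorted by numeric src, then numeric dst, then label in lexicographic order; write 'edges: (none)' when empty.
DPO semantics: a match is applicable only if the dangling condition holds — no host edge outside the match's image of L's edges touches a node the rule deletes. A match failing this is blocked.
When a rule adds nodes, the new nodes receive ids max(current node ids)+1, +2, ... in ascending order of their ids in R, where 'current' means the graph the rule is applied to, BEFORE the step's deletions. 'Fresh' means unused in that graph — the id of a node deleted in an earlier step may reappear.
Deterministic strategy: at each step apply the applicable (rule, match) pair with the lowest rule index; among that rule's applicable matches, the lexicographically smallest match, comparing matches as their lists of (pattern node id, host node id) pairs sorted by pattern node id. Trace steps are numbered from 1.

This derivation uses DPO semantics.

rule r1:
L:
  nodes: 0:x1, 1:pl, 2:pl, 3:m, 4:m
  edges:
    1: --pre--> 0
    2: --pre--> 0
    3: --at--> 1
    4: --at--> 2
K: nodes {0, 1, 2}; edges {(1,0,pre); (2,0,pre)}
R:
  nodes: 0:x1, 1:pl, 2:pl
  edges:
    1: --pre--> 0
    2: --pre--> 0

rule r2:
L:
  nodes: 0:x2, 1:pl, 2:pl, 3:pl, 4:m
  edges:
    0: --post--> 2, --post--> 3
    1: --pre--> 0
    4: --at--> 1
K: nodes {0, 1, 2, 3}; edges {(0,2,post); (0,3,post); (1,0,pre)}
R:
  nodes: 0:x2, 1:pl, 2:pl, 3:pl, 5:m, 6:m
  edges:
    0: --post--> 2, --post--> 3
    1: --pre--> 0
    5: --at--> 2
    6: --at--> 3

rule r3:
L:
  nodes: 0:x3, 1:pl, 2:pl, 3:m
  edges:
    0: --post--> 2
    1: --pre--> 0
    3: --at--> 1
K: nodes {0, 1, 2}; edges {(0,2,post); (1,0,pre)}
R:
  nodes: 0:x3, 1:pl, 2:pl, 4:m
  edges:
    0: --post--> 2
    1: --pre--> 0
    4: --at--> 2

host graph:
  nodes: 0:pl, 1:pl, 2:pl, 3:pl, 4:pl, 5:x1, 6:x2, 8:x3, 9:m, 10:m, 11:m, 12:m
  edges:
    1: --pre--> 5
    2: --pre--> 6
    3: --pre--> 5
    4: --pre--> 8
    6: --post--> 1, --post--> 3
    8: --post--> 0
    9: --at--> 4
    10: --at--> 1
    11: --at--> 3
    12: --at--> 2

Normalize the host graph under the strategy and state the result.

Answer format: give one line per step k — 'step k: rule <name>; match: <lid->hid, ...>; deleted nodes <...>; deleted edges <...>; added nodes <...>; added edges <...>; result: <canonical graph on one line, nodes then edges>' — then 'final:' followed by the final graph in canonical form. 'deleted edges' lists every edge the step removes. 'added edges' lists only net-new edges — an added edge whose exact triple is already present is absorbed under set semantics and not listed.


step 1: rule r1; match: 0->5, 1->1, 2->3, 3->10, 4->11; deleted nodes 10, 11; deleted edges (10,1,at); (11,3,at); added nodes (none); added edges (none); result: nodes: 0:pl, 1:pl, 2:pl, 3:pl, 4:pl, 5:x1, 6:x2, 8:x3, 9:m, 12:m edges: (1,5,pre); (2,6,pre); (3,5,pre); (4,8,pre); (6,1,post); (6,3,post); (8,0,post); (9,4,at); (12,2,at)
step 2: rule r2; match: 0->6, 1->2, 2->1, 3->3, 4->12; deleted nodes 12; deleted edges (12,2,at); added nodes 13, 14; added edges (13,1,at); (14,3,at); result: nodes: 0:pl, 1:pl, 2:pl, 3:pl, 4:pl, 5:x1, 6:x2, 8:x3, 9:m, 13:m, 14:m edges: (1,5,pre); (2,6,pre); (3,5,pre); (4,8,pre); (6,1,post); (6,3,post); (8,0,post); (9,4,at); (13,1,at); (14,3,at)
step 3: rule r1; match: 0->5, 1->1, 2->3, 3->13, 4->14; deleted nodes 13, 14; deleted edges (13,1,at); (14,3,at); added nodes (none); added edges (none); result: nodes: 0:pl, 1:pl, 2:pl, 3:pl, 4:pl, 5:x1, 6:x2, 8:x3, 9:m edges: (1,5,pre); (2,6,pre); (3,5,pre); (4,8,pre); (6,1,post); (6,3,post); (8,0,post); (9,4,at)
step 4: rule r3; match: 0->8, 1->4, 2->0, 3->9; deleted nodes 9; deleted edges (9,4,at); added nodes 10; added edges (10,0,at); result: nodes: 0:pl, 1:pl, 2:pl, 3:pl, 4:pl, 5:x1, 6:x2, 8:x3, 10:m edges: (1,5,pre); (2,6,pre); (3,5,pre); (4,8,pre); (6,1,post); (6,3,post); (8,0,post); (10,0,at)
final:
nodes: 0:pl, 1:pl, 2:pl, 3:pl, 4:pl, 5:x1, 6:x2, 8:x3, 10:m
edges: (1,5,pre); (2,6,pre); (3,5,pre); (4,8,pre); (6,1,post); (6,3,post); (8,0,post); (10,0,at)


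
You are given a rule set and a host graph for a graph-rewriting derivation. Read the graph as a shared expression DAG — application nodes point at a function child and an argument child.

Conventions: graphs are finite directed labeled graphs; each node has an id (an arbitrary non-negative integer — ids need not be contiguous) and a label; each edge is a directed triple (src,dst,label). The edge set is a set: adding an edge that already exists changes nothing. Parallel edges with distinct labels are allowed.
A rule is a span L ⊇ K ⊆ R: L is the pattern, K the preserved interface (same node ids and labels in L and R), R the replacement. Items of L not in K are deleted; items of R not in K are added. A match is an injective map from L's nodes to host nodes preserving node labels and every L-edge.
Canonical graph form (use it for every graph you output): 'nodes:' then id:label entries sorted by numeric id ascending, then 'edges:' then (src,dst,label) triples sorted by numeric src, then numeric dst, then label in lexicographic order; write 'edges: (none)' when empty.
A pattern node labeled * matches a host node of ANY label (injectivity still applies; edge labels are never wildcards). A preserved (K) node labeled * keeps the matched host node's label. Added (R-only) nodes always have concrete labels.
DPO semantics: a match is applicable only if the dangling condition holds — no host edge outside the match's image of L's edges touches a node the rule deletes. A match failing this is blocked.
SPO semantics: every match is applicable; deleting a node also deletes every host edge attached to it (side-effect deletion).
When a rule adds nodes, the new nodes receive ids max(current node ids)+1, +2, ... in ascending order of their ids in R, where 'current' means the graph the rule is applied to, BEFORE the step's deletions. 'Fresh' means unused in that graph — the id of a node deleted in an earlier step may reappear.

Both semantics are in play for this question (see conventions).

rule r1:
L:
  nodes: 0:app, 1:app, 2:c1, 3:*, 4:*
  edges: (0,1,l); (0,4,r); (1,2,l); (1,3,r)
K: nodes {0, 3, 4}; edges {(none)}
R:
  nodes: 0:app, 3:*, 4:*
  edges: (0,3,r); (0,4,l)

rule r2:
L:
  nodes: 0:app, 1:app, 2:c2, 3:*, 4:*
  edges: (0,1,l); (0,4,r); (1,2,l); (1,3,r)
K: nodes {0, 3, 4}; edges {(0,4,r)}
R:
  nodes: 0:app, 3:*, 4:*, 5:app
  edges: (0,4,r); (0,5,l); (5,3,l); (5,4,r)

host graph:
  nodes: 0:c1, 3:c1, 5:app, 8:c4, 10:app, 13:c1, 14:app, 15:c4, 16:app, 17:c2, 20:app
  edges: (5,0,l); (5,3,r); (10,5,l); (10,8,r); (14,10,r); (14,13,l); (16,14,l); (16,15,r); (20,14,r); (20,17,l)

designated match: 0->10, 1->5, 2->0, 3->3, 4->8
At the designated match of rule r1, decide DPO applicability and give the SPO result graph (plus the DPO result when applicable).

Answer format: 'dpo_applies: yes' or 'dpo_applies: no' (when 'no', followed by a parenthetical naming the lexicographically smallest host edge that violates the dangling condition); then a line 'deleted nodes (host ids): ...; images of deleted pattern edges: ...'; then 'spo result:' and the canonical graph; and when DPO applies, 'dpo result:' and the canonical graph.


dpo_applies: yes
deleted nodes (host ids): 0, 5; images of deleted pattern edges: (5,0,l); (5,3,r); (10,5,l); (10,8,r)
spo result:
nodes: 3:c1, 8:c4, 10:app, 13:c1, 14:app, 15:c4, 16:app, 17:c2, 20:app
edges: (10,3,r); (10,8,l); (14,10,r); (14,13,l); (16,14,l); (16,15,r); (20,14,r); (20,17,l)
dpo result:
nodes: 3:c1, 8:c4, 10:app, 13:c1, 14:app, 15:c4, 16:app, 17:c2, 20:app
edges: (10,3,r); (10,8,l); (14,10,r); (14,13,l); (16,14,l); (16,15,r); (20,14,r); (20,17,l)


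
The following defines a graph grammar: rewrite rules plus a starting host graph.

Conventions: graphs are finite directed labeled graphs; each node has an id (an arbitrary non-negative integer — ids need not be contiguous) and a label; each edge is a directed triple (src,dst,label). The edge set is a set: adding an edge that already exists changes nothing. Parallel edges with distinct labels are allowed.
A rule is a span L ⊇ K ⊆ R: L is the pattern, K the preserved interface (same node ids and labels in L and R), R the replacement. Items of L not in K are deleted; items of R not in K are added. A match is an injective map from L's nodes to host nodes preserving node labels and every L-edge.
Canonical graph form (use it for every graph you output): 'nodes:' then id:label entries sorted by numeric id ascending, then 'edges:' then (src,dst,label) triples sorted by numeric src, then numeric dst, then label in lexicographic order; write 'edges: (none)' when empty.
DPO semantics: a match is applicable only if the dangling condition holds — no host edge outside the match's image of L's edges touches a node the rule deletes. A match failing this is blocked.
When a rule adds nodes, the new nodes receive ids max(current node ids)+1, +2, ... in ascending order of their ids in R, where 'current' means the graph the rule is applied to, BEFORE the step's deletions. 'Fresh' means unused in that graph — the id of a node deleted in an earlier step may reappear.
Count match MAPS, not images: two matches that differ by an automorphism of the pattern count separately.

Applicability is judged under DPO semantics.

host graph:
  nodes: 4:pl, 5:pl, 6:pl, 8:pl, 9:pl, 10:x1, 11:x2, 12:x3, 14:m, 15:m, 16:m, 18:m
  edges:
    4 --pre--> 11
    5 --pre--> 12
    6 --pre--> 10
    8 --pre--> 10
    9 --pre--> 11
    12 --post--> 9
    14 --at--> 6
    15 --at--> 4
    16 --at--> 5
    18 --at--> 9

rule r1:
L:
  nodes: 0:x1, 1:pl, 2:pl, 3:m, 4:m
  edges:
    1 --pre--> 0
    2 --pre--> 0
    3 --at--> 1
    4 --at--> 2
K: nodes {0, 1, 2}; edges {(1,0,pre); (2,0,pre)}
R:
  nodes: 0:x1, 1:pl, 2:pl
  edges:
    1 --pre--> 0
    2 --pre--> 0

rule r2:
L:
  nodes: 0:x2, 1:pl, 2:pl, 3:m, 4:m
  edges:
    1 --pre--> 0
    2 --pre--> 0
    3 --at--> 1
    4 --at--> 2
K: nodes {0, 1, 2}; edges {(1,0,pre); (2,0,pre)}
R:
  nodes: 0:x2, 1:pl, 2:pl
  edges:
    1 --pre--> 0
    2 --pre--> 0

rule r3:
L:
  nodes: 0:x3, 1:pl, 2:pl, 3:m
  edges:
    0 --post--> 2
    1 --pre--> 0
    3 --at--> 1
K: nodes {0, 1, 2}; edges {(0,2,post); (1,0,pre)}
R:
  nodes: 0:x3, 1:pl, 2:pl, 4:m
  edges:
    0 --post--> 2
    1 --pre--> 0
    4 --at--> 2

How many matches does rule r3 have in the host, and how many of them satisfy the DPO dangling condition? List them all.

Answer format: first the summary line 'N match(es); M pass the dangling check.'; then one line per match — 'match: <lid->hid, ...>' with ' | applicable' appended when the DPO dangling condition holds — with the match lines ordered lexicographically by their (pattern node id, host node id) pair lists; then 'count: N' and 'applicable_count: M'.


1 match(es); 1 pass the dangling check.
match: 0->12, 1->5, 2->9, 3->16 | applicable
count: 1
applicable_count: 1


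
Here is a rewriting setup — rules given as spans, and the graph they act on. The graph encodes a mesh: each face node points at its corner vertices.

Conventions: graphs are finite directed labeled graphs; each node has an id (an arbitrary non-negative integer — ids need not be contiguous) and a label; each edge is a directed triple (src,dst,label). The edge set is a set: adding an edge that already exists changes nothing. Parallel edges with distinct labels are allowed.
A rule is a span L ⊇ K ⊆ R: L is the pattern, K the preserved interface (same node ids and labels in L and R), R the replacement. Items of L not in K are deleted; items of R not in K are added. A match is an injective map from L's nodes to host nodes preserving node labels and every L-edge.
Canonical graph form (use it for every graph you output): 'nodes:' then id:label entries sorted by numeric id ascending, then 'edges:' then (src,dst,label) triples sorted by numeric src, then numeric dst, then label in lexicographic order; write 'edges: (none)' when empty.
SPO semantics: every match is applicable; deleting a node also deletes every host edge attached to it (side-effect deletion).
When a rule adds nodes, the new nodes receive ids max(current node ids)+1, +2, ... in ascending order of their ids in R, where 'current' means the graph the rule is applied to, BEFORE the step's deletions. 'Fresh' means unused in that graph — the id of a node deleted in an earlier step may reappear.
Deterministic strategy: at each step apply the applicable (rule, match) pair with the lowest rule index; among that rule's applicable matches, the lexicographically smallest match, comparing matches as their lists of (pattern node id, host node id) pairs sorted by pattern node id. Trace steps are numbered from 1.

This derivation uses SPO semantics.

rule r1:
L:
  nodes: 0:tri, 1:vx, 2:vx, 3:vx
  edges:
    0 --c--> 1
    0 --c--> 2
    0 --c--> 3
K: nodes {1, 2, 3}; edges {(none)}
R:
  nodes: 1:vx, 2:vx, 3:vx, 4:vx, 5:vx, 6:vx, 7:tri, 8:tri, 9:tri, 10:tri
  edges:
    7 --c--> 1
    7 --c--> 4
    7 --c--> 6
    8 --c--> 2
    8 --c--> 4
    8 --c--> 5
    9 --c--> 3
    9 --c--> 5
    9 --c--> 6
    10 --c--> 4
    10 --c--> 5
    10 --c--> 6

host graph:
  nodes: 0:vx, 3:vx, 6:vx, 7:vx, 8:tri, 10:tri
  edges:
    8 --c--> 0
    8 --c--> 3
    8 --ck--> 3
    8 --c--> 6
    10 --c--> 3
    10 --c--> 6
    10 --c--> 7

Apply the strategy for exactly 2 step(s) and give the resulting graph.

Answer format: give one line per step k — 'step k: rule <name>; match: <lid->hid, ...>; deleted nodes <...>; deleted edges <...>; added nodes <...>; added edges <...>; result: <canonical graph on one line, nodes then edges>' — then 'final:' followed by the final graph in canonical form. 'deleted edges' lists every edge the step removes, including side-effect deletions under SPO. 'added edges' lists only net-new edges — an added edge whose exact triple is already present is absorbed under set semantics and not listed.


step 1: rule r1; match: 0->8, 1->0, 2->3, 3->6; deleted nodes 8; deleted edges (8,0,c); (8,3,c); (8,3,ck); (8,6,c); added nodes 11, 12, 13, 14, 15, 16, 17; added edges (14,0,c); (14,11,c); (14,13,c); (15,3,c); (15,11,c); (15,12,c); (16,6,c); (16,12,c); (16,13,c); (17,11,c); (17,12,c); (17,13,c); result: nodes: 0:vx, 3:vx, 6:vx, 7:vx, 10:tri, 11:vx, 12:vx, 13:vx, 14:tri, 15:tri, 16:tri, 17:tri edges: (10,3,c); (10,6,c); (10,7,c); (14,0,c); (14,11,c); (14,13,c); (15,3,c); (15,11,c); (15,12,c); (16,6,c); (16,12,c); (16,13,c); (17,11,c); (17,12,c); (17,13,c)
step 2: rule r1; match: 0->10, 1->3, 2->6, 3->7; deleted nodes 10; deleted edges (10,3,c); (10,6,c); (10,7,c); added nodes 18, 19, 20, 21, 22, 23, 24; added edges (21,3,c); (21,18,c); (21,20,c); (22,6,c); (22,18,c); (22,19,c); (23,7,c); (23,19,c); (23,20,c); (24,18,c); (24,19,c); (24,20,c); result: nodes: 0:vx, 3:vx, 6:vx, 7:vx, 11:vx, 12:vx, 13:vx, 14:tri, 15:tri, 16:tri, 17:tri, 18:vx, 19:vx, 20:vx, 21:tri, 22:tri, 23:tri, 24:tri edges: (14,0,c); (14,11,c); (14,13,c); (15,3,c); (15,11,c); (15,12,c); (16,6,c); (16,12,c); (16,13,c); (17,11,c); (17,12,c); (17,13,c); (21,3,c); (21,18,c); (21,20,c); (22,6,c); (22,18,c); (22,19,c); (23,7,c); (23,19,c); (23,20,c); (24,18,c); (24,19,c); (24,20,c)
final:
nodes: 0:vx, 3:vx, 6:vx, 7:vx, 11:vx, 12:vx, 13:vx, 14:tri, 15:tri, 16:tri, 17:tri, 18:vx, 19:vx, 20:vx, 21:tri, 22:tri, 23:tri, 24:tri
edges: (14,0,c); (14,11,c); (14,13,c); (15,3,c); (15,11,c); (15,12,c); (16,6,c); (16,12,c); (16,13,c); (17,11,c); (17,12,c); (17,13,c); (21,3,c); (21,18,c); (21,20,c); (22,6,c); (22,18,c); (22,19,c); (23,7,c); (23,19,c); (23,20,c); (24,18,c); (24,19,c); (24,20,c)


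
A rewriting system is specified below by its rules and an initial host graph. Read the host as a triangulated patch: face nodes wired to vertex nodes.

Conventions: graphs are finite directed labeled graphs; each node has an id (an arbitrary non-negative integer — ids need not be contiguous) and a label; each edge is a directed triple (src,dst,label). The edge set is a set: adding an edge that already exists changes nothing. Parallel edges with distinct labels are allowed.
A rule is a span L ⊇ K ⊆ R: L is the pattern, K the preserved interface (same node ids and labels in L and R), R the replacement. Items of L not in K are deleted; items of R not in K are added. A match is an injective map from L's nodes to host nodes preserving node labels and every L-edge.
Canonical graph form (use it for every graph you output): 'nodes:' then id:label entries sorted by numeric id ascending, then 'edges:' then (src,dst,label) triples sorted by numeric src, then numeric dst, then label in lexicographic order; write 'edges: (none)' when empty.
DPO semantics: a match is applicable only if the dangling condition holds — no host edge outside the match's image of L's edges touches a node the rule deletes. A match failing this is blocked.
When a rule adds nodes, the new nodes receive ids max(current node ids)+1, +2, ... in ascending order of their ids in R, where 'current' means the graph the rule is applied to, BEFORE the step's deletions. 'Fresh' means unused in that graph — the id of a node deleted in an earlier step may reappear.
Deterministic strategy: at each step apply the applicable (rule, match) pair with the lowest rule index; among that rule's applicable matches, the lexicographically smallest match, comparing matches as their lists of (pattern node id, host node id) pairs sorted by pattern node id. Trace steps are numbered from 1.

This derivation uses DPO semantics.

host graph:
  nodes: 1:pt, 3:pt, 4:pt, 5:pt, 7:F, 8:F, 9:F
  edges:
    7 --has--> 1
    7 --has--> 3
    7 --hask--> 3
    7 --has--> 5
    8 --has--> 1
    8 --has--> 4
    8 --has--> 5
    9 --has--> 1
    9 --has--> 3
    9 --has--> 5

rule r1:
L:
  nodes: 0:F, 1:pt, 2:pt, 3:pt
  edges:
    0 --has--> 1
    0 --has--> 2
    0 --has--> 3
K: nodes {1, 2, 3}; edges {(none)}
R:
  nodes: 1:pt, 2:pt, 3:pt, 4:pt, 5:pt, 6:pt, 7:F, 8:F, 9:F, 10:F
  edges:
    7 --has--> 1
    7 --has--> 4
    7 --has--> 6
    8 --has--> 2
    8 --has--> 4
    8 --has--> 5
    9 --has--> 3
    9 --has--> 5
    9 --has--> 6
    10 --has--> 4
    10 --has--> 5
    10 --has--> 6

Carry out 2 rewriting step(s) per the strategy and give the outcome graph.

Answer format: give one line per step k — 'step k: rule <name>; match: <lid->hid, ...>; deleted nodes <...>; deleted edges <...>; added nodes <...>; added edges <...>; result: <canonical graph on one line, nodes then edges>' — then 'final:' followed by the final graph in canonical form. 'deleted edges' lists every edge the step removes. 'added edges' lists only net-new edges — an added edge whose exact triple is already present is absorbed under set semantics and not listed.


step 1: rule r1; match: 0->8, 1->1, 2->4, 3->5; deleted nodes 8; deleted edges (8,1,has); (8,4,has); (8,5,has); added nodes 10, 11, 12, 13, 14, 15, 16; added edges (13,1,has); (13,10,has); (13,12,has); (14,4,has); (14,10,has); (14,11,has); (15,5,has); (15,11,has); (15,12,has); (16,10,has); (16,11,has); (16,12,has); result: nodes: 1:pt, 3:pt, 4:pt, 5:pt, 7:F, 9:F, 10:pt, 11:pt, 12:pt, 13:F, 14:F, 15:F, 16:F edges: (7,1,has); (7,3,has); (7,3,hask); (7,5,has); (9,1,has); (9,3,has); (9,5,has); (13,1,has); (13,10,has); (13,12,has); (14,4,has); (14,10,has); (14,11,has); (15,5,has); (15,11,has); (15,12,has); (16,10,has); (16,11,has); (16,12,has)
step 2: rule r1; match: 0->9, 1->1, 2->3, 3->5; deleted nodes 9; deleted edges (9,1,has); (9,3,has); (9,5,has); added nodes 17, 18, 19, 20, 21, 22, 23; added edges (20,1,has); (20,17,has); (20,19,has); (21,3,has); (21,17,has); (21,18,has); (22,5,has); (22,18,has); (22,19,has); (23,17,has); (23,18,has); (23,19,has); result: nodes: 1:pt, 3:pt, 4:pt, 5:pt, 7:F, 10:pt, 11:pt, 12:pt, 13:F, 14:F, 15:F, 16:F, 17:pt, 18:pt, 19:pt, 20:F, 21:F, 22:F, 23:F edges: (7,1,has); (7,3,has); (7,3,hask); (7,5,has); (13,1,has); (13,10,has); (13,12,has); (14,4,has); (14,10,has); (14,11,has); (15,5,has); (15,11,has); (15,12,has); (16,10,has); (16,11,has); (16,12,has); (20,1,has); (20,17,has); (20,19,has); (21,3,has); (21,17,has); (21,18,has); (22,5,has); (22,18,has); (22,19,has); (23,17,has); (23,18,has); (23,19,has)
final:
nodes: 1:pt, 3:pt, 4:pt, 5:pt, 7:F, 10:pt, 11:pt, 12:pt, 13:F, 14:F, 15:F, 16:F, 17:pt, 18:pt, 19:pt, 20:F, 21:F, 22:F, 23:F
edges: (7,1,has); (7,3,has); (7,3,hask); (7,5,has); (13,1,has); (13,10,has); (13,12,has); (14,4,has); (14,10,has); (14,11,has); (15,5,has); (15,11,has); (15,12,has); (16,10,has); (16,11,has); (16,12,has); (20,1,has); (20,17,has); (20,19,has); (21,3,has); (21,17,has); (21,18,has); (22,5,has); (22,18,has); (22,19,has); (23,17,has); (23,18,has); (23,19,has)


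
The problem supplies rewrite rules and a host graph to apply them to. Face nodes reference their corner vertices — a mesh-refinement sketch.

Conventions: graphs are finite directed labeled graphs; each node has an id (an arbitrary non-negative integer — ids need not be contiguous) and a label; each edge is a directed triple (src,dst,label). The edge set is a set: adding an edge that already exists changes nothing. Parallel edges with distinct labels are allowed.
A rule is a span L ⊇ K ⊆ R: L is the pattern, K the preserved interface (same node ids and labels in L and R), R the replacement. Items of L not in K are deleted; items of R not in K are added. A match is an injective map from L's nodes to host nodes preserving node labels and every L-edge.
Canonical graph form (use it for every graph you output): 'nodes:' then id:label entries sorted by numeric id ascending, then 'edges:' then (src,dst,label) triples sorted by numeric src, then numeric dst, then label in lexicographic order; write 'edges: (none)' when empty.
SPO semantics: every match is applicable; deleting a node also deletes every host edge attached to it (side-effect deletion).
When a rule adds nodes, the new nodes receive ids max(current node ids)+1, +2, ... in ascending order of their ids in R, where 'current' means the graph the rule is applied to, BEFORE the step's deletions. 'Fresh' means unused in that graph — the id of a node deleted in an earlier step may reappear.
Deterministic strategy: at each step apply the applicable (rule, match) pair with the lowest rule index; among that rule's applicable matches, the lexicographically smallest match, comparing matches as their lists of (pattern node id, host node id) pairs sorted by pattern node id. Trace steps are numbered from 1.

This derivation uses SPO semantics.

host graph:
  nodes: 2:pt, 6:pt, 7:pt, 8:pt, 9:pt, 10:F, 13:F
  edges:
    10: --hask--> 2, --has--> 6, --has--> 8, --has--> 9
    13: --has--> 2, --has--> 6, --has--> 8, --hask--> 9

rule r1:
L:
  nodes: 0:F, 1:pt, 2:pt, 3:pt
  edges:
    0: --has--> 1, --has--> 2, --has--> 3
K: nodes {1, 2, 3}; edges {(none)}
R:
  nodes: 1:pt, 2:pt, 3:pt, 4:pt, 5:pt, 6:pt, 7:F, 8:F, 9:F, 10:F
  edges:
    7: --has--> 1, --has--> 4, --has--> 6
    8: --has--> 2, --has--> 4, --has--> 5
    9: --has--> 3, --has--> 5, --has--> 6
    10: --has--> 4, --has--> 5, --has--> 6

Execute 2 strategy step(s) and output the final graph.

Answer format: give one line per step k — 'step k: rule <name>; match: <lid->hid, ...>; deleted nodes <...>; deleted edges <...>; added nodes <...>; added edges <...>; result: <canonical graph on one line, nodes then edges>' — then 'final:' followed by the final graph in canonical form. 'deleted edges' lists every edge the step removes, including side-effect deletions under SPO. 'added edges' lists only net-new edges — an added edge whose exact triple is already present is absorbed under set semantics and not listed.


step 1: rule r1; match: 0->10, 1->6, 2->8, 3->9; deleted nodes 10; deleted edges (10,2,hask); (10,6,has); (10,8,has); (10,9,has); added nodes 14, 15, 16, 17, 18, 19, 20; added edges (17,6,has); (17,14,has); (17,16,has); (18,8,has); (18,14,has); (18,15,has); (19,9,has); (19,15,has); (19,16,has); (20,14,has); (20,15,has); (20,16,has); result: nodes: 2:pt, 6:pt, 7:pt, 8:pt, 9:pt, 13:F, 14:pt, 15:pt, 16:pt, 17:F, 18:F, 19:F, 20:F edges: (13,2,has); (13,6,has); (13,8,has); (13,9,hask); (17,6,has); (17,14,has); (17,16,has); (18,8,has); (18,14,has); (18,15,has); (19,9,has); (19,15,has); (19,16,has); (20,14,has); (20,15,has); (20,16,has)
step 2: rule r1; match: 0->13, 1->2, 2->6, 3->8; deleted nodes 13; deleted edges (13,2,has); (13,6,has); (13,8,has); (13,9,hask); added nodes 21, 22, 23, 24, 25, 26, 27; added edges (24,2,has); (24,21,has); (24,23,has); (25,6,has); (25,21,has); (25,22,has); (26,8,has); (26,22,has); (26,23,has); (27,21,has); (27,22,has); (27,23,has); result: nodes: 2:pt, 6:pt, 7:pt, 8:pt, 9:pt, 14:pt, 15:pt, 16:pt, 17:F, 18:F, 19:F, 20:F, 21:pt, 22:pt, 23:pt, 24:F, 25:F, 26:F, 27:F edges: (17,6,has); (17,14,has); (17,16,has); (18,8,has); (18,14,has); (18,15,has); (19,9,has); (19,15,has); (19,16,has); (20,14,has); (20,15,has); (20,16,has); (24,2,has); (24,21,has); (24,23,has); (25,6,has); (25,21,has); (25,22,has); (26,8,has); (26,22,has); (26,23,has); (27,21,has); (27,22,has); (27,23,has)
final:
nodes: 2:pt, 6:pt, 7:pt, 8:pt, 9:pt, 14:pt, 15:pt, 16:pt, 17:F, 18:F, 19:F, 20:F, 21:pt, 22:pt, 23:pt, 24:F, 25:F, 26:F, 27:F
edges: (17,6,has); (17,14,has); (17,16,has); (18,8,has); (18,14,has); (18,15,has); (19,9,has); (19,15,has); (19,16,has); (20,14,has); (20,15,has); (20,16,has); (24,2,has); (24,21,has); (24,23,has); (25,6,has); (25,21,has); (25,22,has); (26,8,has); (26,22,has); (26,23,has); (27,21,has); (27,22,has); (27,23,has)
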